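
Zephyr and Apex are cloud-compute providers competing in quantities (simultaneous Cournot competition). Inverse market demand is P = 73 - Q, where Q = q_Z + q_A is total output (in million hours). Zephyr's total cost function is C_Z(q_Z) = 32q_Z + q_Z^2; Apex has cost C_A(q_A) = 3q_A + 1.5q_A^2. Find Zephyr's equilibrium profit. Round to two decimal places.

Zephyr's profit: π_Z = (73 - Q)q_Z - (32q_Z + q_Z²). Setting ∂π_Z/∂q_Z = 0: 41 - 4q_Z - (q_A) = 0.
Apex's profit: π_A = (73 - Q)q_A - (3q_A + (3/2)q_A²). Setting ∂π_A/∂q_A = 0: 70 - 5q_A - (q_Z) = 0.
Rearranging gives the reaction functions q_Z = (41 - q_A)/4 and q_A = (70 - q_Z)/5.
Solving the pair: q_Z = 135/19, q_A = 239/19.
Price P = 73 - 374/19 = 1013/19.
Zephyr's profit: (1013/19)·(135/19) - 32·(135/19) - (135/19)² = 100.9695.

100.97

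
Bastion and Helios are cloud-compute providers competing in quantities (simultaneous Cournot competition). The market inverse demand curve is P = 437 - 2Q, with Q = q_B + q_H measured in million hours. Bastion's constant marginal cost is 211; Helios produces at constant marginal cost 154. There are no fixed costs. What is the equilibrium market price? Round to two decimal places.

267.33

Bastion's profit: π_B = (437 - 2Q)q_B - (211q_B). Setting ∂π_B/∂q_B = 0: 226 - 4q_B - 2(q_H) = 0.
Helios's first-order condition: 283 - 4q_H - 2(q_B) = 0.
Best responses: q_B = (226 - 2q_H)/4, q_H = (283 - 2q_B)/4.
Substituting one into the other gives q_B = 169/6 and q_H = 170/3.
Total output Q = 509/6, so price P = 437 - 2·(509/6) = 802/3.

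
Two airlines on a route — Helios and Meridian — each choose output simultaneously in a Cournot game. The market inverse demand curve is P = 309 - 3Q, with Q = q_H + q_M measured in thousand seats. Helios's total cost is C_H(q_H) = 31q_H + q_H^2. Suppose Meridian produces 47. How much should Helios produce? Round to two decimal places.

With the rival's output fixed at 47, Helios's profit is π_H = (309 - 3·47 - 3q_H)q_H - (31q_H + q_H²) = (168 - 3q_H)q_H - (31q_H + q_H²).
∂π_H/∂q_H = 137 - 8q_H = 0, so q_H = 137/8.

17.13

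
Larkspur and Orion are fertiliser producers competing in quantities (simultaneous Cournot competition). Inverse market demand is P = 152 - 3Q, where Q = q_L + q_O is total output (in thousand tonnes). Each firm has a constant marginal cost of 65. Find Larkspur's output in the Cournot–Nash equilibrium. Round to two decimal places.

Each firm earns π_i = (152 - 3Q)q_i - 65q_i.
First-order condition (treating rivals' output as given): 87 - 6q_i - 3q_j = 0.
By symmetry each firm produces the same amount; substituting q_j = q_i yields q_i = 87/9 = 29/3.

9.67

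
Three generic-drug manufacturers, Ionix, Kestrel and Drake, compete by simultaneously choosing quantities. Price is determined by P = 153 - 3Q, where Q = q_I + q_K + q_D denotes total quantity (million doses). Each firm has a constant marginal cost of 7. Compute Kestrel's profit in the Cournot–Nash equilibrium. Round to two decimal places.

444.08

Each firm earns π_i = (153 - 3Q)q_i - 7q_i.
Setting ∂π_i/∂q_i = 0 with rivals' quantities fixed: 146 - 6q_i - 3·Σ_{j≠i} q_j = 0.
By symmetry each firm produces the same amount; substituting Σ_{j≠i} q_j = 2q_i yields q_i = 146/12 = 73/6.
Price P = 153 - 3·(73/2) = 87/2.
Kestrel's profit: (87/2 - 7)·(73/6) = 444.0833.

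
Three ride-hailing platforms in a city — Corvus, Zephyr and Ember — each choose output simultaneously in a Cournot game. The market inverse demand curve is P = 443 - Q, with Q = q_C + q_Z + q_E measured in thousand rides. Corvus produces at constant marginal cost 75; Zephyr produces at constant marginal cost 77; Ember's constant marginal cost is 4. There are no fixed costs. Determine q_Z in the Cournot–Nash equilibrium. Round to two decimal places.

72.75

Corvus's profit: π_C = (443 - Q)q_C - (75q_C). Setting ∂π_C/∂q_C = 0: 368 - 2q_C - (q_Z + q_E) = 0.
Zephyr's profit: π_Z = (443 - Q)q_Z - (77q_Z). Setting ∂π_Z/∂q_Z = 0: 366 - 2q_Z - (q_C + q_E) = 0.
Ember's first-order condition: 439 - 2q_E - (q_C + q_Z) = 0.
Adding the 3 conditions: 1173 − 2Q − 2Q = 0, i.e. Q = 1173/4.
Back-substituting: q_C = (368 − 1173/4) = 299/4, q_Z = (366 − 1173/4) = 291/4, q_E = (439 − 1173/4) = 583/4.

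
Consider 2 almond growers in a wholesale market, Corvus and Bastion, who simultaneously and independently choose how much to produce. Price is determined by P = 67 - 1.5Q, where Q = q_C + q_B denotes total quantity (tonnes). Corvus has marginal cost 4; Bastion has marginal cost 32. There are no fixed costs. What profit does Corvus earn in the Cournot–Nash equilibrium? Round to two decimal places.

Corvus's profit: π_C = (67 - 1.5Q)q_C - (4q_C). Setting ∂π_C/∂q_C = 0: 63 - 3q_C - (3/2)(q_B) = 0.
Bastion's first-order condition: 35 - 3q_B - (3/2)(q_C) = 0.
Best responses: q_C = (63 - (3/2)q_B)/3, q_B = (35 - (3/2)q_C)/3.
Solving the pair: q_C = 182/9, q_B = 14/9.
Price P = 67 - (3/2)·(196/9) = 103/3.
Corvus's profit: (103/3 - 4)·(182/9) = 613.4074.

613.41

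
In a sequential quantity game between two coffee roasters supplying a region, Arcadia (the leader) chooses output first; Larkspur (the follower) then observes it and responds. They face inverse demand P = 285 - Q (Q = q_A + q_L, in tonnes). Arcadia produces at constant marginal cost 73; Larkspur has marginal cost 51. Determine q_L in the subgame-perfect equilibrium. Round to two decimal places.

69.50

Solve by backward induction. Given q_A, the follower Larkspur maximises π_L = (285 - q_A - q_L)q_L - 51q_L.
∂π_L/∂q_L = 234 - q_A - 2q_L = 0 gives the reaction function q_L = (234 - q_A)/2.
Arcadia substitutes q_L(q_A) into its own profit: π_A = q_A(285 - q_A - (234 - q_A)/2) - 73q_A = (168 - (1/2)q_A)q_A - 73q_A.
The leader's first-order condition 95 - q_A = 0 yields q_A = 95.
Then q_L = (234 - 95)/2 = 139/2.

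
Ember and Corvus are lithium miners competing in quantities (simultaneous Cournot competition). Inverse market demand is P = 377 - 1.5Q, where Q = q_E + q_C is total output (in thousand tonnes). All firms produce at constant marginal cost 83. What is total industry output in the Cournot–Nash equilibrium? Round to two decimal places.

130.67

A representative firm's profit is π_i = q_i(377 - 1.5Q) - 83q_i.
First-order condition (treating rivals' output as given): 294 - 3q_i - (3/2)q_j = 0.
With identical firms every q_j equals q_i, so q_j = q_i and 294 = (9/2)q_i, giving q_i = 196/3.
Total output Q = 196/3 + 196/3 = 392/3.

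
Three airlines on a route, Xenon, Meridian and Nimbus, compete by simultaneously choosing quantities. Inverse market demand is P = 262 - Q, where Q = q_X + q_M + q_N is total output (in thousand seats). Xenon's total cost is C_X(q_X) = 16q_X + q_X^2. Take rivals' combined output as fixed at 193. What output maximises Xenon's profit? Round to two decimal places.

With rivals' combined output fixed at 193, Xenon's profit is π_X = (262 - 193 - q_X)q_X - (16q_X + q_X²) = (69 - q_X)q_X - (16q_X + q_X²).
∂π_X/∂q_X = 53 - 4q_X = 0, so q_X = 53/4.

13.25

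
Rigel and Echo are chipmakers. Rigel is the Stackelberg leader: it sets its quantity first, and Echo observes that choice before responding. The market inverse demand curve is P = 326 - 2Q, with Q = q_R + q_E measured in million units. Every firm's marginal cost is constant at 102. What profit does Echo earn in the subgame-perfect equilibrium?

1568

The follower Echo best-responds to any q_R: π_E = (326 - 2Q)q_E - 102q_E.
∂π_E/∂q_E = 224 - 2q_R - 4q_E = 0 gives the reaction function q_E = (224 - 2q_R)/4.
Rigel substitutes q_E(q_R) into its own profit: π_R = q_R(326 - 2q_R - (224 - 2q_R)/2) - 102q_R = (214 - q_R)q_R - 102q_R.
Maximising: ∂π_R/∂q_R = 112 - 2q_R = 0, giving q_R = 56.
Then q_E = (224 - 2·56)/4 = 28.
Price P = 326 - 2·84 = 158.
Echo's profit: (158 - 102)·28 = 1568.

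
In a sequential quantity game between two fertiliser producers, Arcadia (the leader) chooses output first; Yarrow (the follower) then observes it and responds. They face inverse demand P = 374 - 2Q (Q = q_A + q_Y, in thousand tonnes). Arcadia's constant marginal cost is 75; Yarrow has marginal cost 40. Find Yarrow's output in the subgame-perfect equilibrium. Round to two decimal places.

Solve by backward induction. Given q_A, the follower Yarrow maximises π_Y = (374 - 2q_A - 2q_Y)q_Y - 40q_Y.
∂π_Y/∂q_Y = 334 - 2q_A - 4q_Y = 0 gives the reaction function q_Y = (334 - 2q_A)/4.
Arcadia substitutes q_Y(q_A) into its own profit: π_A = q_A(374 - 2q_A - (334 - 2q_A)/2) - 75q_A = (207 - q_A)q_A - 75q_A.
Leader FOC: 132 - 2q_A = 0, so q_A = 66.
Then q_Y = (334 - 2·66)/4 = 101/2.

50.50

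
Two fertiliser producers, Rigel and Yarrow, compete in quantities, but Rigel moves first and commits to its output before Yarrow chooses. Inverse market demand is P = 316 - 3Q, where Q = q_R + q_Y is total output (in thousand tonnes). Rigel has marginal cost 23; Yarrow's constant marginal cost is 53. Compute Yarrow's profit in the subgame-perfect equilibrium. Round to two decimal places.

858.52

Solve by backward induction. Given q_R, the follower Yarrow maximises π_Y = (316 - 3q_R - 3q_Y)q_Y - 53q_Y.
Setting the follower's marginal profit to zero, 263 - 3q_R - 6q_Y = 0, i.e. q_Y = (263 - 3q_R)/6.
Rigel substitutes q_Y(q_R) into its own profit: π_R = q_R(316 - 3q_R - (263 - 3q_R)/2) - 23q_R = (369/2 - (3/2)q_R)q_R - 23q_R.
Maximising: ∂π_R/∂q_R = 323/2 - 3q_R = 0, giving q_R = 323/6.
Then q_Y = (263 - 3·(323/6))/6 = 203/12.
Price P = 316 - 3·(283/4) = 415/4.
Yarrow's profit: (415/4 - 53)·(203/12) = 858.5208.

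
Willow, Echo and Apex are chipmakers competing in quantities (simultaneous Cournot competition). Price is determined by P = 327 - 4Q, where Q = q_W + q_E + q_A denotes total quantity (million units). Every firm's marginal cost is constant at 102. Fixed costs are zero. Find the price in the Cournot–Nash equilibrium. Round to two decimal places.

A representative firm's profit is π_i = q_i(327 - 4Q) - 102q_i.
First-order condition (treating rivals' output as given): 225 - 8q_i - 4·Σ_{j≠i} q_j = 0.
By symmetry each firm produces the same amount; substituting Σ_{j≠i} q_j = 2q_i yields q_i = 225/16.
Total output Q = 675/16, so price P = 327 - 4·(675/16) = 633/4.

158.25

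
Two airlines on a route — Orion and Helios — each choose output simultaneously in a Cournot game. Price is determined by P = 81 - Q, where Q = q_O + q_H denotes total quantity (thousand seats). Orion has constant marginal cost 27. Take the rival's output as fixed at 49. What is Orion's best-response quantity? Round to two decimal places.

2.50

With the rival's output fixed at 49, Orion's profit is π_O = (81 - 49 - q_O)q_O - (27q_O) = (32 - q_O)q_O - (27q_O).
∂π_O/∂q_O = 5 - 2q_O = 0, so q_O = 5/2.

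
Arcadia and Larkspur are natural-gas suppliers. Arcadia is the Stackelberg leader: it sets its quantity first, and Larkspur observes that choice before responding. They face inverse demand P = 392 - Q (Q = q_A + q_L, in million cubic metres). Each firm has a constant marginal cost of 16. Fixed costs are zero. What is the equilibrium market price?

The follower Larkspur best-responds to any q_A: π_L = (392 - Q)q_L - 16q_L.
Follower FOC: 376 - q_A - 2q_L = 0, so q_L(q_A) = (376 - q_A)/2.
Arcadia substitutes q_L(q_A) into its own profit: π_A = q_A(392 - q_A - (376 - q_A)/2) - 16q_A = (204 - (1/2)q_A)q_A - 16q_A.
Leader FOC: 188 - q_A = 0, so q_A = 188.
Then q_L = (376 - 188)/2 = 94.
Total output Q = 282, so price P = 392 - 282 = 110.

110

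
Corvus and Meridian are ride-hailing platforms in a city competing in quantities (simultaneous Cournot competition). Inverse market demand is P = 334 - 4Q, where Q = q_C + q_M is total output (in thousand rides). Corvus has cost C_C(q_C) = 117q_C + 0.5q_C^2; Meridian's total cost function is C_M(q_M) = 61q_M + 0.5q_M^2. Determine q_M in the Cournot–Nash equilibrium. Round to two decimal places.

24.45

Corvus's profit: π_C = (334 - 4Q)q_C - (117q_C + (1/2)q_C²). Setting ∂π_C/∂q_C = 0: 217 - 9q_C - 4(q_M) = 0.
Meridian's profit: π_M = (334 - 4Q)q_M - (61q_M + (1/2)q_M²). Setting ∂π_M/∂q_M = 0: 273 - 9q_M - 4(q_C) = 0.
Rearranging gives the reaction functions q_C = (217 - 4q_M)/9 and q_M = (273 - 4q_C)/9.
Solving the pair: q_C = 861/65, q_M = 1589/65.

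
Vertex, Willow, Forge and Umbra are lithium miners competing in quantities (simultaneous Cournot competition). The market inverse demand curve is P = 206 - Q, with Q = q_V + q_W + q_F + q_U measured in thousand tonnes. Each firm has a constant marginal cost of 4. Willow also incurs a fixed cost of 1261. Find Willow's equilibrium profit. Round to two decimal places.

371.16

Each firm earns π_i = (206 - Q)q_i - 4q_i.
First-order condition (treating rivals' output as given): 202 - 2q_i - Σ_{j≠i} q_j = 0.
By symmetry each firm produces the same amount; substituting Σ_{j≠i} q_j = 3q_i yields q_i = 202/5.
Price P = 206 - 808/5 = 222/5.
Willow's profit: (222/5 - 4)·(202/5) - 1261 = 371.1600.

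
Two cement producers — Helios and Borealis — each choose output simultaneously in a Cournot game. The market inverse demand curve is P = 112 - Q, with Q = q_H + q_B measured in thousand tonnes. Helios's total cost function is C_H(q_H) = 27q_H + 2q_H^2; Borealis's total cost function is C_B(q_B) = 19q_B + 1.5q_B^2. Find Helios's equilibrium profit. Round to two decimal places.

393.19

Helios's profit: π_H = (112 - Q)q_H - (27q_H + 2q_H²). Setting ∂π_H/∂q_H = 0: 85 - 6q_H - (q_B) = 0.
Borealis's first-order condition: 93 - 5q_B - (q_H) = 0.
So q_H = (85 - q_B)/6 and q_B = (93 - q_H)/5.
Solving the pair: q_H = 332/29, q_B = 473/29.
Price P = 112 - 805/29 = 84.2414.
Helios's profit: 84.2414·(332/29) - 27·(332/29) - 2(332/29)² = 393.1891.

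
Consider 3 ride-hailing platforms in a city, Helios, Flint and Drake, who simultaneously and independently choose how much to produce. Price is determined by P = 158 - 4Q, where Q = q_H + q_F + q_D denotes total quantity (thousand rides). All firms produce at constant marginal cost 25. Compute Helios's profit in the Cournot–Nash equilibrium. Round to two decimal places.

Each firm earns π_i = (158 - 4Q)q_i - 25q_i.
Setting ∂π_i/∂q_i = 0 with rivals' quantities fixed: 133 - 8q_i - 4·Σ_{j≠i} q_j = 0.
With identical firms every q_j equals q_i, so Σ_{j≠i} q_j = 2q_i and 133 = 16q_i, giving q_i = 133/16.
Price P = 158 - 4·(399/16) = 233/4.
Helios's profit: (233/4 - 25)·(133/16) = 276.3906.

276.39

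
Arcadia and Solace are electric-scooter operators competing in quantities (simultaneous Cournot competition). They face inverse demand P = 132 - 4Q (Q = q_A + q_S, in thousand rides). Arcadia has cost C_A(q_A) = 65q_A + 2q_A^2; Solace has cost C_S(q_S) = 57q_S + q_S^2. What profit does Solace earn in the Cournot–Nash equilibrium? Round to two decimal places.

184.64

Arcadia's profit: π_A = (132 - 4Q)q_A - (65q_A + 2q_A²). Setting ∂π_A/∂q_A = 0: 67 - 12q_A - 4(q_S) = 0.
Solace's first-order condition: 75 - 10q_S - 4(q_A) = 0.
So q_A = (67 - 4q_S)/12 and q_S = (75 - 4q_A)/10.
Solving the pair: q_A = 185/52, q_S = 79/13.
Price P = 132 - 4·(501/52) = 1215/13.
Solace's profit: (1215/13)·(79/13) - 57·(79/13) - (79/13)² = 184.6450.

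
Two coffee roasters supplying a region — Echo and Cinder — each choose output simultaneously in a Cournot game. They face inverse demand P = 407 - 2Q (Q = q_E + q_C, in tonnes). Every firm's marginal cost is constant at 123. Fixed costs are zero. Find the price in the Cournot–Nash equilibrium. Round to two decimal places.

A representative firm's profit is π_i = q_i(407 - 2Q) - 123q_i.
First-order condition (treating rivals' output as given): 284 - 4q_i - 2q_j = 0.
By symmetry each firm produces the same amount; substituting q_j = q_i yields q_i = 284/6 = 142/3.
Total output Q = 284/3, so price P = 407 - 2·(284/3) = 653/3.

217.67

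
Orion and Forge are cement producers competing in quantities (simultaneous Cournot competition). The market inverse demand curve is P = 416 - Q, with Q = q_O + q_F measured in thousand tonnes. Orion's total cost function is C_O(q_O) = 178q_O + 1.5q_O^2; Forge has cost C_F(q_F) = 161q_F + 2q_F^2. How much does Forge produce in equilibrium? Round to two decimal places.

Orion's profit: π_O = (416 - Q)q_O - (178q_O + (3/2)q_O²). Setting ∂π_O/∂q_O = 0: 238 - 5q_O - (q_F) = 0.
Forge's first-order condition: 255 - 6q_F - (q_O) = 0.
So q_O = (238 - q_F)/5 and q_F = (255 - q_O)/6.
Solving the pair: q_O = 1173/29, q_F = 1037/29.

35.76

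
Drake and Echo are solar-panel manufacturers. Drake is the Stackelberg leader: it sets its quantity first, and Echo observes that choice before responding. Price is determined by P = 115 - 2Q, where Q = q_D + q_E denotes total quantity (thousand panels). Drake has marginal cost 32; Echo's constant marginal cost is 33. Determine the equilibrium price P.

Solve by backward induction. Given q_D, the follower Echo maximises π_E = (115 - 2q_D - 2q_E)q_E - 33q_E.
Setting the follower's marginal profit to zero, 82 - 2q_D - 4q_E = 0, i.e. q_E = (82 - 2q_D)/4.
Drake substitutes q_E(q_D) into its own profit: π_D = q_D(115 - 2q_D - (82 - 2q_D)/2) - 32q_D = (74 - q_D)q_D - 32q_D.
The leader's first-order condition 42 - 2q_D = 0 yields q_D = 21.
Then q_E = (82 - 2·21)/4 = 10.
Total output Q = 31, so price P = 115 - 2·31 = 53.

53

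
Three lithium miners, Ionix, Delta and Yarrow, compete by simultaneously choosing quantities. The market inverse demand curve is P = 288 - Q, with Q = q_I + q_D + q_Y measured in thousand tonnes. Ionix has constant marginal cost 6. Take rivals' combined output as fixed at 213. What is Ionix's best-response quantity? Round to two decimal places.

With rivals' combined output fixed at 213, Ionix's profit is π_I = (288 - 213 - q_I)q_I - (6q_I) = (75 - q_I)q_I - (6q_I).
∂π_I/∂q_I = 69 - 2q_I = 0, so q_I = 69/2.

34.50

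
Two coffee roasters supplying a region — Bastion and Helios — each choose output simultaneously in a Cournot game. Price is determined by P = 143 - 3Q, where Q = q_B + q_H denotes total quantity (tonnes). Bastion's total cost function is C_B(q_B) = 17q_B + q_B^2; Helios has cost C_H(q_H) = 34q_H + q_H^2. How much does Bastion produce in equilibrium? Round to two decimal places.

Bastion's profit: π_B = (143 - 3Q)q_B - (17q_B + q_B²). Setting ∂π_B/∂q_B = 0: 126 - 8q_B - 3(q_H) = 0.
Helios's profit: π_H = (143 - 3Q)q_H - (34q_H + q_H²). Setting ∂π_H/∂q_H = 0: 109 - 8q_H - 3(q_B) = 0.
Rearranging gives the reaction functions q_B = (126 - 3q_H)/8 and q_H = (109 - 3q_B)/8.
Substituting one into the other gives q_B = 681/55 and q_H = 494/55.

12.38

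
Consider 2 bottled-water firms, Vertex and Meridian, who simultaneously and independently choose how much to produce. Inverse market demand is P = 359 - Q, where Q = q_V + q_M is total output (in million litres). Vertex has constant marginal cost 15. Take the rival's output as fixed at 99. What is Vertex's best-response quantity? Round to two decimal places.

With the rival's output fixed at 99, Vertex's profit is π_V = (359 - 99 - q_V)q_V - (15q_V) = (260 - q_V)q_V - (15q_V).
∂π_V/∂q_V = 245 - 2q_V = 0, so q_V = 245/2.

122.50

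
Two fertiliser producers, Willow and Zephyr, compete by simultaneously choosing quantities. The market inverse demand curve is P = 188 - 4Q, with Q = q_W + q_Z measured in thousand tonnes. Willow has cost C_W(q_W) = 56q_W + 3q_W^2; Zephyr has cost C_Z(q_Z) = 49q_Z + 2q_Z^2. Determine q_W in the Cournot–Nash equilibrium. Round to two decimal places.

Willow's profit: π_W = (188 - 4Q)q_W - (56q_W + 3q_W²). Setting ∂π_W/∂q_W = 0: 132 - 14q_W - 4(q_Z) = 0.
Zephyr's first-order condition: 139 - 12q_Z - 4(q_W) = 0.
Best responses: q_W = (132 - 4q_Z)/14, q_Z = (139 - 4q_W)/12.
Substituting one into the other gives q_W = 257/38 and q_Z = 709/76.

6.76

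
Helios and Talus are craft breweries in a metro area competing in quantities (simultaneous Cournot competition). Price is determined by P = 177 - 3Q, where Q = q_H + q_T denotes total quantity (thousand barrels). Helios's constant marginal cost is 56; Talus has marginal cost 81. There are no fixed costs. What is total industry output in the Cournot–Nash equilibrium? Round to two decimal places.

24.11

Helios's profit: π_H = (177 - 3Q)q_H - (56q_H). Setting ∂π_H/∂q_H = 0: 121 - 6q_H - 3(q_T) = 0.
Talus's profit: π_T = (177 - 3Q)q_T - (81q_T). Setting ∂π_T/∂q_T = 0: 96 - 6q_T - 3(q_H) = 0.
Rearranging gives the reaction functions q_H = (121 - 3q_T)/6 and q_T = (96 - 3q_H)/6.
Solving the pair: q_H = 146/9, q_T = 71/9.
Total output Q = 146/9 + 71/9 = 217/9.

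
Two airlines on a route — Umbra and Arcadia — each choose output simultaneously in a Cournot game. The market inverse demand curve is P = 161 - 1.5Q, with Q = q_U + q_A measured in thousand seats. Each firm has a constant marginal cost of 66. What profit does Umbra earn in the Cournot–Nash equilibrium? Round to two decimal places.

Each firm earns π_i = (161 - 1.5Q)q_i - 66q_i.
First-order condition (treating rivals' output as given): 95 - 3q_i - (3/2)q_j = 0.
By symmetry each firm produces the same amount; substituting q_j = q_i yields q_i = 95/(9/2) = 190/9.
Price P = 161 - (3/2)·(380/9) = 293/3.
Umbra's profit: (293/3 - 66)·(190/9) = 668.5185.

668.52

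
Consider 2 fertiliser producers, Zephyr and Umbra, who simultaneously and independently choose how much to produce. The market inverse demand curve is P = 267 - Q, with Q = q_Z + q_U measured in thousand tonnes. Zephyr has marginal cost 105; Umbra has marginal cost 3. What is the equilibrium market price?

125

Zephyr's profit: π_Z = (267 - Q)q_Z - (105q_Z). Setting ∂π_Z/∂q_Z = 0: 162 - 2q_Z - (q_U) = 0.
Umbra's profit: π_U = (267 - Q)q_U - (3q_U). Setting ∂π_U/∂q_U = 0: 264 - 2q_U - (q_Z) = 0.
Best responses: q_Z = (162 - q_U)/2, q_U = (264 - q_Z)/2.
Substituting one into the other gives q_Z = 20 and q_U = 122.
Total output Q = 142, so price P = 267 - 142 = 125.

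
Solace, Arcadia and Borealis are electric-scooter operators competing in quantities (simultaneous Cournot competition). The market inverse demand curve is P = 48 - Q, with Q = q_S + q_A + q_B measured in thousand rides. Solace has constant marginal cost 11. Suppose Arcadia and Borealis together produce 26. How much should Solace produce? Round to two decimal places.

With rivals' combined output fixed at 26, Solace's profit is π_S = (48 - 26 - q_S)q_S - (11q_S) = (22 - q_S)q_S - (11q_S).
∂π_S/∂q_S = 11 - 2q_S = 0, so q_S = 11/2.

5.50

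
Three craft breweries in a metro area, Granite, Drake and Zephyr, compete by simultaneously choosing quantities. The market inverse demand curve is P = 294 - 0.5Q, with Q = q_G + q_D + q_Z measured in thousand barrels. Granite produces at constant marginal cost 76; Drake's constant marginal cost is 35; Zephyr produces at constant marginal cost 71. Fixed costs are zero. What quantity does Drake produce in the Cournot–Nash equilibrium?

168

Granite's profit: π_G = (294 - 0.5Q)q_G - (76q_G). Setting ∂π_G/∂q_G = 0: 218 - q_G - (1/2)(q_D + q_Z) = 0.
Drake's first-order condition: 259 - q_D - (1/2)(q_G + q_Z) = 0.
Zephyr's profit: π_Z = (294 - 0.5Q)q_Z - (71q_Z). Setting ∂π_Z/∂q_Z = 0: 223 - q_Z - (1/2)(q_G + q_D) = 0.
Summing all 3 equations gives 700 − 2Q = 0, hence Q = 350.
Back-substituting: q_G = (218 − 175)/(1/2) = 86, q_D = (259 − 175)/(1/2) = 168, q_Z = (223 − 175)/(1/2) = 96.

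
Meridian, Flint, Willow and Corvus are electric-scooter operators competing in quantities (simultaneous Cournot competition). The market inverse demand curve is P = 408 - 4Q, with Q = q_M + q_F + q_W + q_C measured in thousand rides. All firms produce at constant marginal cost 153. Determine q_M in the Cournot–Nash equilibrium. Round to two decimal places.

A representative firm's profit is π_i = q_i(408 - 4Q) - 153q_i.
Setting ∂π_i/∂q_i = 0 with rivals' quantities fixed: 255 - 8q_i - 4·Σ_{j≠i} q_j = 0.
By symmetry each firm produces the same amount; substituting Σ_{j≠i} q_j = 3q_i yields q_i = 255/20 = 51/4.

12.75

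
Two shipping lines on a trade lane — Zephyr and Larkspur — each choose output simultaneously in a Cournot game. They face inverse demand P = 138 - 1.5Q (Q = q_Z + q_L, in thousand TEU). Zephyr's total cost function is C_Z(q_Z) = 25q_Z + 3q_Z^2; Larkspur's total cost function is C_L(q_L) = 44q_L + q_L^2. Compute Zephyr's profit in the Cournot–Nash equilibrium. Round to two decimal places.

Zephyr's profit: π_Z = (138 - 1.5Q)q_Z - (25q_Z + 3q_Z²). Setting ∂π_Z/∂q_Z = 0: 113 - 9q_Z - (3/2)(q_L) = 0.
Larkspur's profit: π_L = (138 - 1.5Q)q_L - (44q_L + q_L²). Setting ∂π_L/∂q_L = 0: 94 - 5q_L - (3/2)(q_Z) = 0.
So q_Z = (113 - (3/2)q_L)/9 and q_L = (94 - (3/2)q_Z)/5.
Solving the pair: q_Z = 1696/171, q_L = 902/57.
Price P = 138 - (3/2)·25.7427 = 99.3860.
Zephyr's profit: 99.3860·(1696/171) - 25·(1696/171) - 3(1696/171)² = 442.6617.

442.66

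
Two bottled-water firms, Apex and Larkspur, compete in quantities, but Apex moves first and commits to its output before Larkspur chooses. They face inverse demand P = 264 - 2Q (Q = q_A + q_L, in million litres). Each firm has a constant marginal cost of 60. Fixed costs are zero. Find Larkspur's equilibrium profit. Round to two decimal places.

1300.50

The follower Larkspur best-responds to any q_A: π_L = (264 - 2Q)q_L - 60q_L.
Setting the follower's marginal profit to zero, 204 - 2q_A - 4q_L = 0, i.e. q_L = (204 - 2q_A)/4.
Apex substitutes q_L(q_A) into its own profit: π_A = q_A(264 - 2q_A - (204 - 2q_A)/2) - 60q_A = (162 - q_A)q_A - 60q_A.
Leader FOC: 102 - 2q_A = 0, so q_A = 51.
Then q_L = (204 - 2·51)/4 = 51/2.
Price P = 264 - 2·(153/2) = 111.
Larkspur's profit: (111 - 60)·(51/2) = 1300.5000.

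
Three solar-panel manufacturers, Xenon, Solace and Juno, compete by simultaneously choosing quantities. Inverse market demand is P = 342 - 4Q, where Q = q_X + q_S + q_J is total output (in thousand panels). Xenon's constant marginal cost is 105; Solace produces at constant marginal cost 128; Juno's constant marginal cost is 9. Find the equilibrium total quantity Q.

49

Xenon's profit: π_X = (342 - 4Q)q_X - (105q_X). Setting ∂π_X/∂q_X = 0: 237 - 8q_X - 4(q_S + q_J) = 0.
Solace's profit: π_S = (342 - 4Q)q_S - (128q_S). Setting ∂π_S/∂q_S = 0: 214 - 8q_S - 4(q_X + q_J) = 0.
Juno's first-order condition: 333 - 8q_J - 4(q_X + q_S) = 0.
Summing all 3 equations gives 784 − 16Q = 0, hence Q = 49.
Back-substituting: q_X = (237 − 196)/4 = 41/4, q_S = (214 − 196)/4 = 9/2, q_J = (333 − 196)/4 = 137/4.
Total output Q = 41/4 + 9/2 + 137/4 = 49.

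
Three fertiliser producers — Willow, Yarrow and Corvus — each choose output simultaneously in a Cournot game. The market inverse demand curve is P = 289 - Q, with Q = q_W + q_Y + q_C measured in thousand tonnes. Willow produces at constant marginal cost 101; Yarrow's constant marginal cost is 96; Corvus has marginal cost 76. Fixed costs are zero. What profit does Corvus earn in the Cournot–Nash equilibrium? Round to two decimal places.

Willow's profit: π_W = (289 - Q)q_W - (101q_W). Setting ∂π_W/∂q_W = 0: 188 - 2q_W - (q_Y + q_C) = 0.
Yarrow's profit: π_Y = (289 - Q)q_Y - (96q_Y). Setting ∂π_Y/∂q_Y = 0: 193 - 2q_Y - (q_W + q_C) = 0.
Corvus's profit: π_C = (289 - Q)q_C - (76q_C). Setting ∂π_C/∂q_C = 0: 213 - 2q_C - (q_W + q_Y) = 0.
Adding the 3 conditions: 594 − 2Q − 2Q = 0, i.e. Q = 297/2.
Back-substituting: q_W = (188 − 297/2) = 79/2, q_Y = (193 − 297/2) = 89/2, q_C = (213 − 297/2) = 129/2.
Price P = 289 - 297/2 = 281/2.
Corvus's profit: (281/2 - 76)·(129/2) = 4160.2500.

4160.25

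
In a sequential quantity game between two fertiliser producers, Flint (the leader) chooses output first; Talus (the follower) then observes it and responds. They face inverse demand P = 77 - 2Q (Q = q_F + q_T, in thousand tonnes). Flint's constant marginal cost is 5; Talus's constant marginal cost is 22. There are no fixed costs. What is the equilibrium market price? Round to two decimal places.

27.25

The follower Talus best-responds to any q_F: π_T = (77 - 2Q)q_T - 22q_T.
Follower FOC: 55 - 2q_F - 4q_T = 0, so q_T(q_F) = (55 - 2q_F)/4.
The leader anticipates this reaction. Substituting into P = 77 - 2Q gives P = 99/2 - q_F, so π_F = (99/2 - q_F)q_F - 5q_F.
Maximising: ∂π_F/∂q_F = 89/2 - 2q_F = 0, giving q_F = 89/4.
Then q_T = (55 - 2·(89/4))/4 = 21/8.
Total output Q = 199/8, so price P = 77 - 2·(199/8) = 109/4.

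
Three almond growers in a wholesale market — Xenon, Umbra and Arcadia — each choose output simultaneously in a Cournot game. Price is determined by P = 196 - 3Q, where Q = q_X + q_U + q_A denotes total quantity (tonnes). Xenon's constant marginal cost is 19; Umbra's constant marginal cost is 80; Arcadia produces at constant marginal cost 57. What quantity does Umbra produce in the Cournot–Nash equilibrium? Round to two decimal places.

2.67

Xenon's profit: π_X = (196 - 3Q)q_X - (19q_X). Setting ∂π_X/∂q_X = 0: 177 - 6q_X - 3(q_U + q_A) = 0.
Umbra's profit: π_U = (196 - 3Q)q_U - (80q_U). Setting ∂π_U/∂q_U = 0: 116 - 6q_U - 3(q_X + q_A) = 0.
Arcadia's profit: π_A = (196 - 3Q)q_A - (57q_A). Setting ∂π_A/∂q_A = 0: 139 - 6q_A - 3(q_X + q_U) = 0.
Adding the 3 first-order conditions: 432 − 12Q = 0, so Q = 36.
Back-substituting: q_X = (177 − 108)/3 = 23, q_U = (116 − 108)/3 = 8/3, q_A = (139 − 108)/3 = 31/3.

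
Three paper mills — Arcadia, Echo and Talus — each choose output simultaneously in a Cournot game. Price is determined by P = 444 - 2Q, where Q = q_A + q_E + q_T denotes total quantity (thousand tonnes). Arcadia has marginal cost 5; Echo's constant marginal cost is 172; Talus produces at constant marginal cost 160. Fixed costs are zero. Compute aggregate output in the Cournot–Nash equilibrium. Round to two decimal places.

Arcadia's profit: π_A = (444 - 2Q)q_A - (5q_A). Setting ∂π_A/∂q_A = 0: 439 - 4q_A - 2(q_E + q_T) = 0.
Echo's profit: π_E = (444 - 2Q)q_E - (172q_E). Setting ∂π_E/∂q_E = 0: 272 - 4q_E - 2(q_A + q_T) = 0.
Talus's first-order condition: 284 - 4q_T - 2(q_A + q_E) = 0.
Summing all 3 equations gives 995 − 8Q = 0, hence Q = 995/8.
Back-substituting: q_A = (439 − 995/4)/2 = 761/8, q_E = (272 − 995/4)/2 = 93/8, q_T = (284 − 995/4)/2 = 141/8.
Total output Q = 761/8 + 93/8 + 141/8 = 995/8.

124.38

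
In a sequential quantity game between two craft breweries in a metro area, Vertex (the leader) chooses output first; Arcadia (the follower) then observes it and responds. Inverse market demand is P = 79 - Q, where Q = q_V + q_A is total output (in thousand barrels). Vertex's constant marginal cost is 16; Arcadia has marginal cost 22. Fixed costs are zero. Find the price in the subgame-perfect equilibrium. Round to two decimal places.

Solve by backward induction. Given q_V, the follower Arcadia maximises π_A = (79 - q_V - q_A)q_A - 22q_A.
Follower FOC: 57 - q_V - 2q_A = 0, so q_A(q_V) = (57 - q_V)/2.
The leader anticipates this reaction. Substituting into P = 79 - Q gives P = 101/2 - (1/2)q_V, so π_V = (101/2 - (1/2)q_V)q_V - 16q_V.
The leader's first-order condition 69/2 - q_V = 0 yields q_V = 69/2.
Then q_A = (57 - 69/2)/2 = 45/4.
Total output Q = 183/4, so price P = 79 - 183/4 = 133/4.

33.25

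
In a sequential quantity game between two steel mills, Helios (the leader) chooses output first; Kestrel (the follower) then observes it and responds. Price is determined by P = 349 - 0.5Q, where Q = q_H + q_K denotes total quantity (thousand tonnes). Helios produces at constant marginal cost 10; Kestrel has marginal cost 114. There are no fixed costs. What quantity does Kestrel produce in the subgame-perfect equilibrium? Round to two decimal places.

The follower Kestrel best-responds to any q_H: π_K = (349 - 0.5Q)q_K - 114q_K.
∂π_K/∂q_K = 235 - (1/2)q_H - q_K = 0 gives the reaction function q_K = (235 - (1/2)q_H).
The leader anticipates this reaction. Substituting into P = 349 - 0.5Q gives P = 463/2 - (1/4)q_H, so π_H = (463/2 - (1/4)q_H)q_H - 10q_H.
Leader FOC: 443/2 - (1/2)q_H = 0, so q_H = 443.
Then q_K = (235 - (1/2)·443) = 27/2.

13.50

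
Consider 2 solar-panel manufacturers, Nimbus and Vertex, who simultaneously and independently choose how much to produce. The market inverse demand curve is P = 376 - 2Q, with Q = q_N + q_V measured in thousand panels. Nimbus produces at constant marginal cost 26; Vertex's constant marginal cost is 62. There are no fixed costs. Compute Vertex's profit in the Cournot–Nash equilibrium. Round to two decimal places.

Nimbus's profit: π_N = (376 - 2Q)q_N - (26q_N). Setting ∂π_N/∂q_N = 0: 350 - 4q_N - 2(q_V) = 0.
Vertex's profit: π_V = (376 - 2Q)q_V - (62q_V). Setting ∂π_V/∂q_V = 0: 314 - 4q_V - 2(q_N) = 0.
So q_N = (350 - 2q_V)/4 and q_V = (314 - 2q_N)/4.
Substituting one into the other gives q_N = 193/3 and q_V = 139/3.
Price P = 376 - 2·(332/3) = 464/3.
Vertex's profit: (464/3 - 62)·(139/3) = 4293.5556.

4293.56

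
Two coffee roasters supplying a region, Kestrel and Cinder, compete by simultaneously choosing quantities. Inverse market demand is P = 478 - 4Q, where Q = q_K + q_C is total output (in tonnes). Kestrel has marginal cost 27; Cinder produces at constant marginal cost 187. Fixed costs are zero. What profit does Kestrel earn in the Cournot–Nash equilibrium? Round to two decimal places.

10370.03

Kestrel's profit: π_K = (478 - 4Q)q_K - (27q_K). Setting ∂π_K/∂q_K = 0: 451 - 8q_K - 4(q_C) = 0.
Cinder's first-order condition: 291 - 8q_C - 4(q_K) = 0.
Best responses: q_K = (451 - 4q_C)/8, q_C = (291 - 4q_K)/8.
Solving the pair: q_K = 611/12, q_C = 131/12.
Price P = 478 - 4·(371/6) = 692/3.
Kestrel's profit: (692/3 - 27)·(611/12) = 10370.0278.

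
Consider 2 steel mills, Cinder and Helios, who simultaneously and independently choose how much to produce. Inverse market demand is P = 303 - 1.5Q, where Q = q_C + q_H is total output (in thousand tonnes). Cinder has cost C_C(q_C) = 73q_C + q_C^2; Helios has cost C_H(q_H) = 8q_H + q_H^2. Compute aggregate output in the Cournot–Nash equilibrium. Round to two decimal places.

Cinder's profit: π_C = (303 - 1.5Q)q_C - (73q_C + q_C²). Setting ∂π_C/∂q_C = 0: 230 - 5q_C - (3/2)(q_H) = 0.
Helios's profit: π_H = (303 - 1.5Q)q_H - (8q_H + q_H²). Setting ∂π_H/∂q_H = 0: 295 - 5q_H - (3/2)(q_C) = 0.
So q_C = (230 - (3/2)q_H)/5 and q_H = (295 - (3/2)q_C)/5.
Solving the pair: q_C = 31.0989, q_H = 49.6703.
Total output Q = 31.0989 + 49.6703 = 1050/13.

80.77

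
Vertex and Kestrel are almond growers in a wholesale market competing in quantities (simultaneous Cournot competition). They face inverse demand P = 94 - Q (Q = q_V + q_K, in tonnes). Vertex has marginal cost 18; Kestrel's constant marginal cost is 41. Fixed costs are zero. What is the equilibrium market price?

51

Vertex's profit: π_V = (94 - Q)q_V - (18q_V). Setting ∂π_V/∂q_V = 0: 76 - 2q_V - (q_K) = 0.
Kestrel's first-order condition: 53 - 2q_K - (q_V) = 0.
Rearranging gives the reaction functions q_V = (76 - q_K)/2 and q_K = (53 - q_V)/2.
Solving the pair: q_V = 33, q_K = 10.
Total output Q = 43, so price P = 94 - 43 = 51.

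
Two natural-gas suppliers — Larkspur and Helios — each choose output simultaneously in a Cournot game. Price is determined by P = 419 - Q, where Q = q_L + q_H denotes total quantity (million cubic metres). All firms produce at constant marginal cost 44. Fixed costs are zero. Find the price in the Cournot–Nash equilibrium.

Each firm earns π_i = (419 - Q)q_i - 44q_i.
First-order condition (treating rivals' output as given): 375 - 2q_i - q_j = 0.
With identical firms every q_j equals q_i, so q_j = q_i and 375 = 3q_i, giving q_i = 125.
Total output Q = 250, so price P = 419 - 250 = 169.

169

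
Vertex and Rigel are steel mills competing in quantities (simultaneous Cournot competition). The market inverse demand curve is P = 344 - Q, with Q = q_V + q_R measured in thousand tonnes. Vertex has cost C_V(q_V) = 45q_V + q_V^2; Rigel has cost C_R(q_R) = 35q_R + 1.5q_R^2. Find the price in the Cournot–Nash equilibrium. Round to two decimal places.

Vertex's profit: π_V = (344 - Q)q_V - (45q_V + q_V²). Setting ∂π_V/∂q_V = 0: 299 - 4q_V - (q_R) = 0.
Rigel's first-order condition: 309 - 5q_R - (q_V) = 0.
Rearranging gives the reaction functions q_V = (299 - q_R)/4 and q_R = (309 - q_V)/5.
Substituting one into the other gives q_V = 1186/19 and q_R = 937/19.
Total output Q = 111.7368, so price P = 344 - 111.7368 = 232.2632.

232.26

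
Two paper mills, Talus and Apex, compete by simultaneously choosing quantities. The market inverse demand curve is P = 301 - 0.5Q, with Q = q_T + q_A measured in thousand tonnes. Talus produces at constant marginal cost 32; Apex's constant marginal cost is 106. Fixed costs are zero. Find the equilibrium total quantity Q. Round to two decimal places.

Talus's profit: π_T = (301 - 0.5Q)q_T - (32q_T). Setting ∂π_T/∂q_T = 0: 269 - q_T - (1/2)(q_A) = 0.
Apex's profit: π_A = (301 - 0.5Q)q_A - (106q_A). Setting ∂π_A/∂q_A = 0: 195 - q_A - (1/2)(q_T) = 0.
So q_T = (269 - (1/2)q_A) and q_A = (195 - (1/2)q_T).
Solving the pair: q_T = 686/3, q_A = 242/3.
Total output Q = 686/3 + 242/3 = 928/3.

309.33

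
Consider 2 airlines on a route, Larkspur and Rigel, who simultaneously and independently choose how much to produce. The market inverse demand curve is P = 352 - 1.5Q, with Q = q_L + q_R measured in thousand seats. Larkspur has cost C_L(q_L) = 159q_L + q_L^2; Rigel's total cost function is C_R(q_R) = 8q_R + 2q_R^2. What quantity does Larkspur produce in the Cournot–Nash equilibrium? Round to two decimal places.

25.50

Larkspur's profit: π_L = (352 - 1.5Q)q_L - (159q_L + q_L²). Setting ∂π_L/∂q_L = 0: 193 - 5q_L - (3/2)(q_R) = 0.
Rigel's first-order condition: 344 - 7q_R - (3/2)(q_L) = 0.
Best responses: q_L = (193 - (3/2)q_R)/5, q_R = (344 - (3/2)q_L)/7.
Solving the pair: q_L = 25.4962, q_R = 43.6794.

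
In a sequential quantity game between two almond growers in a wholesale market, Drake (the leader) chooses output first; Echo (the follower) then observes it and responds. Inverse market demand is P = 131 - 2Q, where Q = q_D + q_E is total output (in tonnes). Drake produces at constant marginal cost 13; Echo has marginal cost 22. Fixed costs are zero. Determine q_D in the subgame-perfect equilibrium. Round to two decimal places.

Solve by backward induction. Given q_D, the follower Echo maximises π_E = (131 - 2q_D - 2q_E)q_E - 22q_E.
∂π_E/∂q_E = 109 - 2q_D - 4q_E = 0 gives the reaction function q_E = (109 - 2q_D)/4.
Drake substitutes q_E(q_D) into its own profit: π_D = q_D(131 - 2q_D - (109 - 2q_D)/2) - 13q_D = (153/2 - q_D)q_D - 13q_D.
Maximising: ∂π_D/∂q_D = 127/2 - 2q_D = 0, giving q_D = 127/4.
Then q_E = (109 - 2·(127/4))/4 = 91/8.

31.75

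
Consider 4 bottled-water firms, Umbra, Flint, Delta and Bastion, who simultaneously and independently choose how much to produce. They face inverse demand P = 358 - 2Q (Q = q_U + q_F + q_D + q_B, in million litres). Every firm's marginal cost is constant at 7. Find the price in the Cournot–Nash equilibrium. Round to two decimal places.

77.20

A representative firm's profit is π_i = q_i(358 - 2Q) - 7q_i.
First-order condition (treating rivals' output as given): 351 - 4q_i - 2·Σ_{j≠i} q_j = 0.
With identical firms every q_j equals q_i, so Σ_{j≠i} q_j = 3q_i and 351 = 10q_i, giving q_i = 351/10.
Total output Q = 702/5, so price P = 358 - 2·(702/5) = 386/5.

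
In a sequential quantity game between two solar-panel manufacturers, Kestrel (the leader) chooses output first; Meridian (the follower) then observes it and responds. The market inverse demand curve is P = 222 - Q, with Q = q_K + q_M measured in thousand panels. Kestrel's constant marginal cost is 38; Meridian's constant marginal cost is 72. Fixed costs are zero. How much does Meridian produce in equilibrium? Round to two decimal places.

Solve by backward induction. Given q_K, the follower Meridian maximises π_M = (222 - q_K - q_M)q_M - 72q_M.
Setting the follower's marginal profit to zero, 150 - q_K - 2q_M = 0, i.e. q_M = (150 - q_K)/2.
Kestrel substitutes q_M(q_K) into its own profit: π_K = q_K(222 - q_K - (150 - q_K)/2) - 38q_K = (147 - (1/2)q_K)q_K - 38q_K.
Maximising: ∂π_K/∂q_K = 109 - q_K = 0, giving q_K = 109.
Then q_M = (150 - 109)/2 = 41/2.

20.50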